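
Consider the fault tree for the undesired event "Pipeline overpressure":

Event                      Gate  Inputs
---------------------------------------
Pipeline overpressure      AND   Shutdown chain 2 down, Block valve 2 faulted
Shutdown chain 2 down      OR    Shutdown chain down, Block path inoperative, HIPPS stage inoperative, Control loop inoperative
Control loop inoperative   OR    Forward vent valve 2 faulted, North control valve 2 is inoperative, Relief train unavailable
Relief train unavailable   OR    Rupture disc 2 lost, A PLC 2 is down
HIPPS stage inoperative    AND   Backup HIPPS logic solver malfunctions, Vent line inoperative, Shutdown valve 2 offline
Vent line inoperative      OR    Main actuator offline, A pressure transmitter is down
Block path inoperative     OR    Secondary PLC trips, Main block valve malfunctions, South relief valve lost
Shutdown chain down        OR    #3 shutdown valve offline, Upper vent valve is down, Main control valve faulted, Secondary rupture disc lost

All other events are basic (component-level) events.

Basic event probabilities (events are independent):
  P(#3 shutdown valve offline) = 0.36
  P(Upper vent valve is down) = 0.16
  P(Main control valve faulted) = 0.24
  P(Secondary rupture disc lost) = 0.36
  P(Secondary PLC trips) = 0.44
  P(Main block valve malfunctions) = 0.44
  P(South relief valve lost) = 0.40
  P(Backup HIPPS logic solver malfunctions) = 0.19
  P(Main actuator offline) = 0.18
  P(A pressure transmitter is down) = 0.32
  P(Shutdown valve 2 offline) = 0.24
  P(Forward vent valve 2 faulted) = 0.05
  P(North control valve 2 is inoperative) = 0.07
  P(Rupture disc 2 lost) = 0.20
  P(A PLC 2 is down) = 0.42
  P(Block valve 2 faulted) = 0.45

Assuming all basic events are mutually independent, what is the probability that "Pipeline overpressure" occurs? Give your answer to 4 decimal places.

P(Shutdown chain down) [OR] = 1 − (1−0.36) × (1−0.16) × (1−0.24) × (1−0.36) = 0.738511
P(Block path inoperative) [OR] = 1 − (1−0.44) × (1−0.44) × (1−0.40) = 0.811840
P(Vent line inoperative) [OR] = 1 − (1−0.18) × (1−0.32) = 0.442400
P(HIPPS stage inoperative) [AND] = 0.19 × 0.442400 × 0.24 = 0.020173
P(Relief train unavailable) [OR] = 1 − (1−0.20) × (1−0.42) = 0.536000
P(Control loop inoperative) [OR] = 1 − (1−0.05) × (1−0.07) × (1−0.536000) = 0.590056
P(Shutdown chain 2 down) [OR] = 1 − (1−0.738511) × (1−0.811840) × (1−0.020173) × (1−0.590056) = 0.980237
P(Pipeline overpressure) [AND] = 0.980237 × 0.45 = 0.441107
Rounded to 4 decimal places: P(Pipeline overpressure) ≈ 0.4411.

0.4411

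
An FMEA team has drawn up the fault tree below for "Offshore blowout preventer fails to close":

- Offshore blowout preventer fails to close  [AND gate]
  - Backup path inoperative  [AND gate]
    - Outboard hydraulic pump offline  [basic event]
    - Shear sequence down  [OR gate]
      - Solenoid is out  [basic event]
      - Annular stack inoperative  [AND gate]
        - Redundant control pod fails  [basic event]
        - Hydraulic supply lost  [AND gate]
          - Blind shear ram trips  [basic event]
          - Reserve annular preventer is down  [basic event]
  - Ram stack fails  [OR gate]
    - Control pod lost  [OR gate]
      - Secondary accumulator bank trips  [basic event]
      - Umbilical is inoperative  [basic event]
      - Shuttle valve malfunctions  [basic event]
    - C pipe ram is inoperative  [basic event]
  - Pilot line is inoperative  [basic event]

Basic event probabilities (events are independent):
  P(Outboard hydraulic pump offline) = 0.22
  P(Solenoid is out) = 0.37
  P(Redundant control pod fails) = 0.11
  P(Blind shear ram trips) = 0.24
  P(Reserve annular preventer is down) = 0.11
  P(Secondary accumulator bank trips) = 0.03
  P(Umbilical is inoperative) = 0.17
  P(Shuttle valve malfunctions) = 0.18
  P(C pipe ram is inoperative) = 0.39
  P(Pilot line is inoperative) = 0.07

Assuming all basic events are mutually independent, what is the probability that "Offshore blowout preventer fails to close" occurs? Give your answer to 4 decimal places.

P(Hydraulic supply lost) [AND] = 0.24 × 0.11 = 0.026400
P(Annular stack inoperative) [AND] = 0.11 × 0.026400 = 0.002904
P(Shear sequence down) [OR] = 1 − (1−0.37) × (1−0.002904) = 0.371830
P(Backup path inoperative) [AND] = 0.22 × 0.371830 = 0.081803
P(Control pod lost) [OR] = 1 − (1−0.03) × (1−0.17) × (1−0.18) = 0.339818
P(Ram stack fails) [OR] = 1 − (1−0.339818) × (1−0.39) = 0.597289
P(Offshore blowout preventer fails to close) [AND] = 0.081803 × 0.597289 × 0.07 = 0.003420
Rounded to 4 decimal places: P(Offshore blowout preventer fails to close) ≈ 0.0034.

0.0034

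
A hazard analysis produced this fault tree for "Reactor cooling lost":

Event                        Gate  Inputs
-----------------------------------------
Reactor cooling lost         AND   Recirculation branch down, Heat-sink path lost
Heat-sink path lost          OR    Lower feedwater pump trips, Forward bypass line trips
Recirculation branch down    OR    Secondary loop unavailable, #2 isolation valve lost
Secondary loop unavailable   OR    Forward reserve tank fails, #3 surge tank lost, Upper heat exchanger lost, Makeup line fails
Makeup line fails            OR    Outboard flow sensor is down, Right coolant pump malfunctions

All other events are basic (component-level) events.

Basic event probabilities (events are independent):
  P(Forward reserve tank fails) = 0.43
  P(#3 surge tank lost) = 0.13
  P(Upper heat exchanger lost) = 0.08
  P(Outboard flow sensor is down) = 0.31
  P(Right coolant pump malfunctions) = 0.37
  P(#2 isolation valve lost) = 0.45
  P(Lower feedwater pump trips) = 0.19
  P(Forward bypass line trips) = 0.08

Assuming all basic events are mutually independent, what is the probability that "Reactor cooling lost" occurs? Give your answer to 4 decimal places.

0.2270

P(Makeup line fails) [OR] = 1 − (1−0.31) × (1−0.37) = 0.565300
P(Secondary loop unavailable) [OR] = 1 − (1−0.43) × (1−0.13) × (1−0.08) × (1−0.565300) = 0.801678
P(Recirculation branch down) [OR] = 1 − (1−0.801678) × (1−0.45) = 0.890923
P(Heat-sink path lost) [OR] = 1 − (1−0.19) × (1−0.08) = 0.254800
P(Reactor cooling lost) [AND] = 0.890923 × 0.254800 = 0.227007
Rounded to 4 decimal places: P(Reactor cooling lost) ≈ 0.2270.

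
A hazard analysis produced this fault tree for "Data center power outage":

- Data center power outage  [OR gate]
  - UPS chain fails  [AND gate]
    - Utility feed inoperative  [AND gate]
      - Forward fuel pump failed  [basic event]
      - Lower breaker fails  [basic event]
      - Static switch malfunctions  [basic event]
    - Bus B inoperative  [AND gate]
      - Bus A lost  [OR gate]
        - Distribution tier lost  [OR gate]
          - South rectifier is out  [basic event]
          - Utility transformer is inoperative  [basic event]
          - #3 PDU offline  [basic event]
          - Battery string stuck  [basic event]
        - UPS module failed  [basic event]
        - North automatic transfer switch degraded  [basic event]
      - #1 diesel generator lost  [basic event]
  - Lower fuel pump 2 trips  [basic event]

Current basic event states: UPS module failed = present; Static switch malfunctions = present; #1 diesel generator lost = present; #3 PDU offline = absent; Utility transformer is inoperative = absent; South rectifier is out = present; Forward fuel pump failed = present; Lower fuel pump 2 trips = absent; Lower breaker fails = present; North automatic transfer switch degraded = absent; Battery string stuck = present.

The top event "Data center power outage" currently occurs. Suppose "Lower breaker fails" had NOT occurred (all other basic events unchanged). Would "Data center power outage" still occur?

No

Counterfactual: set "Lower breaker fails" to not occurred.
Utility feed inoperative [AND]: Forward fuel pump failed=occurs, Lower breaker fails=not, Static switch malfunctions=occurs → not all inputs occur → does not occur.
Distribution tier lost [OR]: South rectifier is out=occurs, Utility transformer is inoperative=not, #3 PDU offline=not, Battery string stuck=occurs → at least one input occurs → occurs.
Bus A lost [OR]: Distribution tier lost=occurs, UPS module failed=occurs, North automatic transfer switch degraded=not → at least one input occurs → occurs.
Bus B inoperative [AND]: Bus A lost=occurs, #1 diesel generator lost=occurs → all inputs occur → occurs.
UPS chain fails [AND]: Utility feed inoperative=not, Bus B inoperative=occurs → not all inputs occur → does not occur.
Data center power outage [OR]: UPS chain fails=not, Lower fuel pump 2 trips=not → no input occurs → does not occur.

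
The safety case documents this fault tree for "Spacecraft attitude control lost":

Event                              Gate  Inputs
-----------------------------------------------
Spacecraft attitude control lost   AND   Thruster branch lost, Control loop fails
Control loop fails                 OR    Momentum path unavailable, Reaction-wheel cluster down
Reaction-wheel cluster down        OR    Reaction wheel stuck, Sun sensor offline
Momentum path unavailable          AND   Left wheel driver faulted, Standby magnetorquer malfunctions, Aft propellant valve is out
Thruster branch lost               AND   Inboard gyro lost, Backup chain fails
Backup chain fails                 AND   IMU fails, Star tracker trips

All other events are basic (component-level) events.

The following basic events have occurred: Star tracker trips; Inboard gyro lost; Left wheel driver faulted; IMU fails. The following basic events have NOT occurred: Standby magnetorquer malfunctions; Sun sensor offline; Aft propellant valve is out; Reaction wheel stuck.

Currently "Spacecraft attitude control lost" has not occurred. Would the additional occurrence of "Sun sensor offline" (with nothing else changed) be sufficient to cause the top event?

Yes

Counterfactual: set "Sun sensor offline" to occurred.
Backup chain fails [AND]: IMU fails=occurs, Star tracker trips=occurs → all inputs occur → occurs.
Thruster branch lost [AND]: Inboard gyro lost=occurs, Backup chain fails=occurs → all inputs occur → occurs.
Momentum path unavailable [AND]: Left wheel driver faulted=occurs, Standby magnetorquer malfunctions=not, Aft propellant valve is out=not → not all inputs occur → does not occur.
Reaction-wheel cluster down [OR]: Reaction wheel stuck=not, Sun sensor offline=occurs → at least one input occurs → occurs.
Control loop fails [OR]: Momentum path unavailable=not, Reaction-wheel cluster down=occurs → at least one input occurs → occurs.
Spacecraft attitude control lost [AND]: Thruster branch lost=occurs, Control loop fails=occurs → all inputs occur → occurs.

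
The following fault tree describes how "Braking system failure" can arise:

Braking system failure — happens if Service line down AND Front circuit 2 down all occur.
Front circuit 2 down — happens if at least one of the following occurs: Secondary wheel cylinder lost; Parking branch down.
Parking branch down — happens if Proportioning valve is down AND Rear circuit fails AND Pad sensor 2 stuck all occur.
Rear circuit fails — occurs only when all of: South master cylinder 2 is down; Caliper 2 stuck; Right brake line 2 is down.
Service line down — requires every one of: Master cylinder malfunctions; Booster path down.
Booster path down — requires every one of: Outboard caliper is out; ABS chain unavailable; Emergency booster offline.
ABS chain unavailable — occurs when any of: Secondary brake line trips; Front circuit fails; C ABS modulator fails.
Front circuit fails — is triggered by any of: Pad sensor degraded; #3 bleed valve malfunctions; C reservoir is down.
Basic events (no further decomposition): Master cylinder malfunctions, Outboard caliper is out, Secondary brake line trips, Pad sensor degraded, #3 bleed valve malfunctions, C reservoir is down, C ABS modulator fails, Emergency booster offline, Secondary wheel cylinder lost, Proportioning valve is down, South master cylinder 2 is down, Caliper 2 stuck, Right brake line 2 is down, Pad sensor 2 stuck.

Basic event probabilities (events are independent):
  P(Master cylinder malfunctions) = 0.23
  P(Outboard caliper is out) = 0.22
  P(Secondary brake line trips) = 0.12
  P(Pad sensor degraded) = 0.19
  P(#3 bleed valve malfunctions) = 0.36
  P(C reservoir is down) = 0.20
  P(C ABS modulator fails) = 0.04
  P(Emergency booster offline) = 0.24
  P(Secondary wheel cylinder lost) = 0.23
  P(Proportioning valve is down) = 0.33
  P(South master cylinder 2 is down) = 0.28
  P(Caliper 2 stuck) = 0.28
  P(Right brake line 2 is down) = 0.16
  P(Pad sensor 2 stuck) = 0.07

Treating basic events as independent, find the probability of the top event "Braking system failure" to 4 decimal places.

0.0018

P(Front circuit fails) [OR] = 1 − (1−0.19) × (1−0.36) × (1−0.20) = 0.585280
P(ABS chain unavailable) [OR] = 1 − (1−0.12) × (1−0.585280) × (1−0.04) = 0.649645
P(Booster path down) [AND] = 0.22 × 0.649645 × 0.24 = 0.034301
P(Service line down) [AND] = 0.23 × 0.034301 = 0.007889
P(Rear circuit fails) [AND] = 0.28 × 0.28 × 0.16 = 0.012544
P(Parking branch down) [AND] = 0.33 × 0.012544 × 0.07 = 0.000290
P(Front circuit 2 down) [OR] = 1 − (1−0.23) × (1−0.000290) = 0.230223
P(Braking system failure) [AND] = 0.007889 × 0.230223 = 0.001816
Rounded to 4 decimal places: P(Braking system failure) ≈ 0.0018.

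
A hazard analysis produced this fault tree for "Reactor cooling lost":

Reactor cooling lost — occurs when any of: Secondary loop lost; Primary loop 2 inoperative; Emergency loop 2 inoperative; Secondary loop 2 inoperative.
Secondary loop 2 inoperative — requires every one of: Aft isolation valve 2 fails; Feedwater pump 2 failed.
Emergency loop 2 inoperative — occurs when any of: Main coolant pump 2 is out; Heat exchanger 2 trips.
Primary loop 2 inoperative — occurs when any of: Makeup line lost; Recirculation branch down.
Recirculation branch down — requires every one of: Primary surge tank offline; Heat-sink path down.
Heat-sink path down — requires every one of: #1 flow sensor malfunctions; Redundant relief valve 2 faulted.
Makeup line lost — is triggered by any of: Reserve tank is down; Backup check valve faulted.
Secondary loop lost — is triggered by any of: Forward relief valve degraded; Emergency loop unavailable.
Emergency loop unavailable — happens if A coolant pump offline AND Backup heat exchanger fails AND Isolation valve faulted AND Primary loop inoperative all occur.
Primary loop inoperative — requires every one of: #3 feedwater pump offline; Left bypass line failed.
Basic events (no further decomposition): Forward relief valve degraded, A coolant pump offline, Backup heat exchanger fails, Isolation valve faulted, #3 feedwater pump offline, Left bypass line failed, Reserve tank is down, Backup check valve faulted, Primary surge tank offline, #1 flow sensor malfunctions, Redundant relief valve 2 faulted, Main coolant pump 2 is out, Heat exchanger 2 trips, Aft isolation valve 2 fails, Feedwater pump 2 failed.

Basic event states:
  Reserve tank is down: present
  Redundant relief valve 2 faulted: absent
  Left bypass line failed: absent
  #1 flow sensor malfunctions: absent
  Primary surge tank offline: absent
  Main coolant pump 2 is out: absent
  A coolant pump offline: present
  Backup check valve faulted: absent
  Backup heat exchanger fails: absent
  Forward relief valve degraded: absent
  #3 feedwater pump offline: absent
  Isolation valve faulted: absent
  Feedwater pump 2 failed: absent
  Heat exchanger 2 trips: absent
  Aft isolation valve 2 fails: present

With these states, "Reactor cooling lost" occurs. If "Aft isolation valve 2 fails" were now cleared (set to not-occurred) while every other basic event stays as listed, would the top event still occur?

Counterfactual: set "Aft isolation valve 2 fails" to not occurred.
Primary loop inoperative [AND]: #3 feedwater pump offline=not, Left bypass line failed=not → not all inputs occur → does not occur.
Emergency loop unavailable [AND]: A coolant pump offline=occurs, Backup heat exchanger fails=not, Isolation valve faulted=not, Primary loop inoperative=not → not all inputs occur → does not occur.
Secondary loop lost [OR]: Forward relief valve degraded=not, Emergency loop unavailable=not → no input occurs → does not occur.
Makeup line lost [OR]: Reserve tank is down=occurs, Backup check valve faulted=not → at least one input occurs → occurs.
Heat-sink path down [AND]: #1 flow sensor malfunctions=not, Redundant relief valve 2 faulted=not → not all inputs occur → does not occur.
Recirculation branch down [AND]: Primary surge tank offline=not, Heat-sink path down=not → not all inputs occur → does not occur.
Primary loop 2 inoperative [OR]: Makeup line lost=occurs, Recirculation branch down=not → at least one input occurs → occurs.
Emergency loop 2 inoperative [OR]: Main coolant pump 2 is out=not, Heat exchanger 2 trips=not → no input occurs → does not occur.
Secondary loop 2 inoperative [AND]: Aft isolation valve 2 fails=not, Feedwater pump 2 failed=not → not all inputs occur → does not occur.
Reactor cooling lost [OR]: Secondary loop lost=not, Primary loop 2 inoperative=occurs, Emergency loop 2 inoperative=not, Secondary loop 2 inoperative=not → at least one input occurs → occurs.

Yes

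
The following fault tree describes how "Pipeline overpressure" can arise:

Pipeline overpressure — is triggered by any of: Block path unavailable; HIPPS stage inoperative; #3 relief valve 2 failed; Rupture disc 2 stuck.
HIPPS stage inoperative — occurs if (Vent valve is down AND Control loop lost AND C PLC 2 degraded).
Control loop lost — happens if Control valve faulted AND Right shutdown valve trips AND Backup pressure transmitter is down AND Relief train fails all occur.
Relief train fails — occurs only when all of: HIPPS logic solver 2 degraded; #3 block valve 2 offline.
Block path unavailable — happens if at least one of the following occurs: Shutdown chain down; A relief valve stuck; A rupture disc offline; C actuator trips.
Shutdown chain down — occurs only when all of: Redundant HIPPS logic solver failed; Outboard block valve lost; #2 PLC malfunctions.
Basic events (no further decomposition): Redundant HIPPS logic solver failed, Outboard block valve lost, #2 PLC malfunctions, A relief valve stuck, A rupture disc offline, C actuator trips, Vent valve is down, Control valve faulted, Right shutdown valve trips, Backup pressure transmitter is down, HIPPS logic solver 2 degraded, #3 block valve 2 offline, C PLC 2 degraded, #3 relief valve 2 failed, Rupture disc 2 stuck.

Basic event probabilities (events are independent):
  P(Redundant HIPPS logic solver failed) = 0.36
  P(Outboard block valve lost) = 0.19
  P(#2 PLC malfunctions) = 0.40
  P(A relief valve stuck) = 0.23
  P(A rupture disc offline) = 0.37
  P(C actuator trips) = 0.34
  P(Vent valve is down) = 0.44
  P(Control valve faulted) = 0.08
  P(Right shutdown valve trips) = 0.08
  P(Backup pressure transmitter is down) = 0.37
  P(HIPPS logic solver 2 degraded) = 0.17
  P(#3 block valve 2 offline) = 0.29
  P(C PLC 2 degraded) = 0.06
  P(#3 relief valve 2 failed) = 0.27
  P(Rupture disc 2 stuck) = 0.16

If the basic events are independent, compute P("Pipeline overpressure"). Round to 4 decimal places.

P(Shutdown chain down) [AND] = 0.36 × 0.19 × 0.40 = 0.027360
P(Block path unavailable) [OR] = 1 − (1−0.027360) × (1−0.23) × (1−0.37) × (1−0.34) = 0.688594
P(Relief train fails) [AND] = 0.17 × 0.29 = 0.049300
P(Control loop lost) [AND] = 0.08 × 0.08 × 0.37 × 0.049300 = 0.000117
P(HIPPS stage inoperative) [AND] = 0.44 × 0.000117 × 0.06 = 0.000003
P(Pipeline overpressure) [OR] = 1 − (1−0.688594) × (1−0.000003) × (1−0.27) × (1−0.16) = 0.809046
Rounded to 4 decimal places: P(Pipeline overpressure) ≈ 0.8090.

0.8090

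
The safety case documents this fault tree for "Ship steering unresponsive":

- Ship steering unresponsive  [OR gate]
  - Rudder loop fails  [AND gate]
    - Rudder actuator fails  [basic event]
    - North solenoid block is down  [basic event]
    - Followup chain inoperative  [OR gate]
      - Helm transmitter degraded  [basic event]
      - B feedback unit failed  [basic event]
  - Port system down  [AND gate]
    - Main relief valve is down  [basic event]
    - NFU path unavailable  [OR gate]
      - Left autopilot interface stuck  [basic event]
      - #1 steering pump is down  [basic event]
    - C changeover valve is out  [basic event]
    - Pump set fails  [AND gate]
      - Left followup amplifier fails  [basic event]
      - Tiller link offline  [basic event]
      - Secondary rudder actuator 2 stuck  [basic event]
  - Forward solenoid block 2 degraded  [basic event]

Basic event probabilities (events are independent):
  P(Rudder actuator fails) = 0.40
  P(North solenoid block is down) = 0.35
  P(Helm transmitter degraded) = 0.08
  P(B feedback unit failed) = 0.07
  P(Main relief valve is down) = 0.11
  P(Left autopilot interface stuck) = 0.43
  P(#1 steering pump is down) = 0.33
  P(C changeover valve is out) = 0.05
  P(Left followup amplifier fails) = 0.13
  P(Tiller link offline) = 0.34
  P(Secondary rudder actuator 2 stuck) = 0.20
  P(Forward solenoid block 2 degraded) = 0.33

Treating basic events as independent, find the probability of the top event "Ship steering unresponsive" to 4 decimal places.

P(Followup chain inoperative) [OR] = 1 − (1−0.08) × (1−0.07) = 0.144400
P(Rudder loop fails) [AND] = 0.40 × 0.35 × 0.144400 = 0.020216
P(NFU path unavailable) [OR] = 1 − (1−0.43) × (1−0.33) = 0.618100
P(Pump set fails) [AND] = 0.13 × 0.34 × 0.20 = 0.008840
P(Port system down) [AND] = 0.11 × 0.618100 × 0.05 × 0.008840 = 0.000030
P(Ship steering unresponsive) [OR] = 1 − (1−0.020216) × (1−0.000030) × (1−0.33) = 0.343564
Rounded to 4 decimal places: P(Ship steering unresponsive) ≈ 0.3436.

0.3436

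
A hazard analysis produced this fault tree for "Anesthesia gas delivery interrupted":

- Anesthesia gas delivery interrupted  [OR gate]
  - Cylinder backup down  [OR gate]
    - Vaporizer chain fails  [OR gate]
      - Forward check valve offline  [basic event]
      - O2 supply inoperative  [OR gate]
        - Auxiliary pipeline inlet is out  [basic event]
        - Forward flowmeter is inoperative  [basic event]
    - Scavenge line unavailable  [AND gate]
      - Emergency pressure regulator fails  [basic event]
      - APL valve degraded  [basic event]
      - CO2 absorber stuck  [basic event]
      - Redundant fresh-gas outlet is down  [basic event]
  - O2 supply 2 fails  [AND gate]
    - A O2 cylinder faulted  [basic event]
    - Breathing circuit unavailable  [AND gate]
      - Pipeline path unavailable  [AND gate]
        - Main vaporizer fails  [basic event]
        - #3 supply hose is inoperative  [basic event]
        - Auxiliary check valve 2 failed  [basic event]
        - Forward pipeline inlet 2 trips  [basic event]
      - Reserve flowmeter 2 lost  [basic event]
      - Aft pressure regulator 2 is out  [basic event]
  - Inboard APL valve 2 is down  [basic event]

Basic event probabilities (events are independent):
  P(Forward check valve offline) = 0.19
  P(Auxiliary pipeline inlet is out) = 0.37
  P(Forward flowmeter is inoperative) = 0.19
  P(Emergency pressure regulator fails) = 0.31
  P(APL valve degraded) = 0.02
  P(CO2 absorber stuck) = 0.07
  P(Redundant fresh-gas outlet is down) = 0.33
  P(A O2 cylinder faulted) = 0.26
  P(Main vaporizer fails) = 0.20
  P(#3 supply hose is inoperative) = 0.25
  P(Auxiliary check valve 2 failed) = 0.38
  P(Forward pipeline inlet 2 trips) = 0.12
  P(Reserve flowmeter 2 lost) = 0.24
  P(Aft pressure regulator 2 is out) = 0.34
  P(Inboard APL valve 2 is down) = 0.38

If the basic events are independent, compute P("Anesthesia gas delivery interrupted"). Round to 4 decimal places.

P(O2 supply inoperative) [OR] = 1 − (1−0.37) × (1−0.19) = 0.489700
P(Vaporizer chain fails) [OR] = 1 − (1−0.19) × (1−0.489700) = 0.586657
P(Scavenge line unavailable) [AND] = 0.31 × 0.02 × 0.07 × 0.33 = 0.000143
P(Cylinder backup down) [OR] = 1 − (1−0.586657) × (1−0.000143) = 0.586716
P(Pipeline path unavailable) [AND] = 0.20 × 0.25 × 0.38 × 0.12 = 0.002280
P(Breathing circuit unavailable) [AND] = 0.002280 × 0.24 × 0.34 = 0.000186
P(O2 supply 2 fails) [AND] = 0.26 × 0.000186 = 0.000048
P(Anesthesia gas delivery interrupted) [OR] = 1 − (1−0.586716) × (1−0.000048) × (1−0.38) = 0.743776
Rounded to 4 decimal places: P(Anesthesia gas delivery interrupted) ≈ 0.7438.

0.7438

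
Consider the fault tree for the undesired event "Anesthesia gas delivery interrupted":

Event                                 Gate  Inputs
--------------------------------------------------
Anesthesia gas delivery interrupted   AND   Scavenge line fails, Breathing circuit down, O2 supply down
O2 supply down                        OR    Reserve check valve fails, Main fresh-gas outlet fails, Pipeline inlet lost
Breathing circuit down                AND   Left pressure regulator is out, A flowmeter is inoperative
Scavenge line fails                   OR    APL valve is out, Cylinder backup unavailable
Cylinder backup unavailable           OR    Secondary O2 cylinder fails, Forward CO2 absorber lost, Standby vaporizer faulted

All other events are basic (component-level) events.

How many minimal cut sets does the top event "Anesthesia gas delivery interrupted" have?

12

Cylinder backup unavailable [OR]: union of children's cut sets → 3 cut set(s).
Scavenge line fails [OR]: union of children's cut sets → 4 cut set(s).
Breathing circuit down [AND]: one cut set from each child combined → 1 × 1 = 1 cut set(s).
O2 supply down [OR]: union of children's cut sets → 3 cut set(s).
Anesthesia gas delivery interrupted [AND]: one cut set from each child combined → 4 × 1 × 3 = 12 cut set(s).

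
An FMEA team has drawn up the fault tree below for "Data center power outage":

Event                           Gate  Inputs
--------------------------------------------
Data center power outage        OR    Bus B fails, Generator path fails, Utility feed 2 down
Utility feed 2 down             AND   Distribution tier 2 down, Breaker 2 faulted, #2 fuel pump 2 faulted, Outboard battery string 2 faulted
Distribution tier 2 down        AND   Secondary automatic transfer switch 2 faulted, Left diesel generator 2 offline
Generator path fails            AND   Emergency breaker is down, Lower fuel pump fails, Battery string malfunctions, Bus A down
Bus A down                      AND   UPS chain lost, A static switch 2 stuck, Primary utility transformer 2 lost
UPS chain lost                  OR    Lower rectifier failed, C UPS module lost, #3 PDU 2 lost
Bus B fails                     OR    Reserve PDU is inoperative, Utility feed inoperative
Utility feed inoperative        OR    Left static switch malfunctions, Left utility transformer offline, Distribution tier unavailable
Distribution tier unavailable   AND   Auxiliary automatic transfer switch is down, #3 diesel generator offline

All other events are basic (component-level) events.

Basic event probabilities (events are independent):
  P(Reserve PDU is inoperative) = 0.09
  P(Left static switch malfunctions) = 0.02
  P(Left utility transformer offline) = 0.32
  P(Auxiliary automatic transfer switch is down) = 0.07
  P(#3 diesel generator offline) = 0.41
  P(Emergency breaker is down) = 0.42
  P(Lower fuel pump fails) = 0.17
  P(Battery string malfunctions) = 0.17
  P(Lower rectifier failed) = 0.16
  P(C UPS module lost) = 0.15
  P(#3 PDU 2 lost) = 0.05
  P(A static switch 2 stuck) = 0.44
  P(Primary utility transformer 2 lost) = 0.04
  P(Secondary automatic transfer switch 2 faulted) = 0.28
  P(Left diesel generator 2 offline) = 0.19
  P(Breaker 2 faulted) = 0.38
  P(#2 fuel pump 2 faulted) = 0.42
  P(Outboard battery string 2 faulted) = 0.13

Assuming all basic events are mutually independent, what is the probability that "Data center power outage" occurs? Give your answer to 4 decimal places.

0.4117

P(Distribution tier unavailable) [AND] = 0.07 × 0.41 = 0.028700
P(Utility feed inoperative) [OR] = 1 − (1−0.02) × (1−0.32) × (1−0.028700) = 0.352726
P(Bus B fails) [OR] = 1 − (1−0.09) × (1−0.352726) = 0.410981
P(UPS chain lost) [OR] = 1 − (1−0.16) × (1−0.15) × (1−0.05) = 0.321700
P(Bus A down) [AND] = 0.321700 × 0.44 × 0.04 = 0.005662
P(Generator path fails) [AND] = 0.42 × 0.17 × 0.17 × 0.005662 = 0.000069
P(Distribution tier 2 down) [AND] = 0.28 × 0.19 = 0.053200
P(Utility feed 2 down) [AND] = 0.053200 × 0.38 × 0.42 × 0.13 = 0.001104
P(Data center power outage) [OR] = 1 − (1−0.410981) × (1−0.000069) × (1−0.001104) = 0.411672
Rounded to 4 decimal places: P(Data center power outage) ≈ 0.4117.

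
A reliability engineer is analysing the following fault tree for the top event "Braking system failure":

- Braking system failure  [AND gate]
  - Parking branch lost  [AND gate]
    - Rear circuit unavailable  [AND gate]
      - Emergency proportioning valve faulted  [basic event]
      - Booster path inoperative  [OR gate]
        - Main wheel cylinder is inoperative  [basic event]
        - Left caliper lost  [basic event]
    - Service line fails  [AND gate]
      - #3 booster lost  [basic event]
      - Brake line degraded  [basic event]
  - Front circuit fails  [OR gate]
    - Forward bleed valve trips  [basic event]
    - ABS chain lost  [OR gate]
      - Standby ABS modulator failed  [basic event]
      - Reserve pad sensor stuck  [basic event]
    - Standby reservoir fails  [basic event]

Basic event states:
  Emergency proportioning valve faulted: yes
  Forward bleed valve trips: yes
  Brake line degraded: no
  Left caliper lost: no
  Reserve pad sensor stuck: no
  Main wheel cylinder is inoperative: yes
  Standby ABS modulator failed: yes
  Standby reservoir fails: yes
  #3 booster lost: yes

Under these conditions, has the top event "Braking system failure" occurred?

No

Booster path inoperative [OR]: Main wheel cylinder is inoperative=occurs, Left caliper lost=not → at least one input occurs → occurs.
Rear circuit unavailable [AND]: Emergency proportioning valve faulted=occurs, Booster path inoperative=occurs → all inputs occur → occurs.
Service line fails [AND]: #3 booster lost=occurs, Brake line degraded=not → not all inputs occur → does not occur.
Parking branch lost [AND]: Rear circuit unavailable=occurs, Service line fails=not → not all inputs occur → does not occur.
ABS chain lost [OR]: Standby ABS modulator failed=occurs, Reserve pad sensor stuck=not → at least one input occurs → occurs.
Front circuit fails [OR]: Forward bleed valve trips=occurs, ABS chain lost=occurs, Standby reservoir fails=occurs → at least one input occurs → occurs.
Braking system failure [AND]: Parking branch lost=not, Front circuit fails=occurs → not all inputs occur → does not occur.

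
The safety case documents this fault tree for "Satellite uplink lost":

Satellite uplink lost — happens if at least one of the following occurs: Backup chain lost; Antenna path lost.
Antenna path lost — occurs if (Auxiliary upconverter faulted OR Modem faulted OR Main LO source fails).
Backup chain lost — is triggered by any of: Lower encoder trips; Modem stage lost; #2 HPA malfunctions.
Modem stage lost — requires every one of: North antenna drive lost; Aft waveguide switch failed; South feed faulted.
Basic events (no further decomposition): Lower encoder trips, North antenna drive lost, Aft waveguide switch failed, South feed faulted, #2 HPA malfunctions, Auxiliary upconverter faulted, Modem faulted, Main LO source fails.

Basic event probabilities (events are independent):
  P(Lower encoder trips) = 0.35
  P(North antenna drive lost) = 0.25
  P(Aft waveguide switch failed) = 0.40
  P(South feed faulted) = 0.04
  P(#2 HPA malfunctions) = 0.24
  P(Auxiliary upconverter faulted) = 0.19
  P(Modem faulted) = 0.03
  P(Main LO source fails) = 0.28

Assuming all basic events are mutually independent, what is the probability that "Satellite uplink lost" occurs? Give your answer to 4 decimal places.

P(Modem stage lost) [AND] = 0.25 × 0.40 × 0.04 = 0.004000
P(Backup chain lost) [OR] = 1 − (1−0.35) × (1−0.004000) × (1−0.24) = 0.507976
P(Antenna path lost) [OR] = 1 − (1−0.19) × (1−0.03) × (1−0.28) = 0.434296
P(Satellite uplink lost) [OR] = 1 − (1−0.507976) × (1−0.434296) = 0.721660
Rounded to 4 decimal places: P(Satellite uplink lost) ≈ 0.7217.

0.7217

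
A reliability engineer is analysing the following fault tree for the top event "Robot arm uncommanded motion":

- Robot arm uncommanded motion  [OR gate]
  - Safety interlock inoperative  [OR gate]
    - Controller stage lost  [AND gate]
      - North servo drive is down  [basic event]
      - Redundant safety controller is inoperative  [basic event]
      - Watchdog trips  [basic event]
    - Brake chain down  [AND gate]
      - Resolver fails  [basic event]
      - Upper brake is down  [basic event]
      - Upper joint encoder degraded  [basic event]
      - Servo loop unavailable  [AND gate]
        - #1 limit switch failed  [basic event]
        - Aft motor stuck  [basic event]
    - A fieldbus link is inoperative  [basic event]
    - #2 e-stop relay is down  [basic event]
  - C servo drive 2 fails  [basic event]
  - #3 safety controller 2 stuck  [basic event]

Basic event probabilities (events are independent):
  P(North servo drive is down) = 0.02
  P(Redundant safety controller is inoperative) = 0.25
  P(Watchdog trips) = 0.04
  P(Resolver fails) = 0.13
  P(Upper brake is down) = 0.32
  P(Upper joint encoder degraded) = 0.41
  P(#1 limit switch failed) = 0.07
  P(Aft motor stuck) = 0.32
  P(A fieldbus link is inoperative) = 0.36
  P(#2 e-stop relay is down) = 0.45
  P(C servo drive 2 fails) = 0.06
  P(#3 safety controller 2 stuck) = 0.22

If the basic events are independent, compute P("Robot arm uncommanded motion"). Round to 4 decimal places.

P(Controller stage lost) [AND] = 0.02 × 0.25 × 0.04 = 0.000200
P(Servo loop unavailable) [AND] = 0.07 × 0.32 = 0.022400
P(Brake chain down) [AND] = 0.13 × 0.32 × 0.41 × 0.022400 = 0.000382
P(Safety interlock inoperative) [OR] = 1 − (1−0.000200) × (1−0.000382) × (1−0.36) × (1−0.45) = 0.648205
P(Robot arm uncommanded motion) [OR] = 1 − (1−0.648205) × (1−0.06) × (1−0.22) = 0.742064
Rounded to 4 decimal places: P(Robot arm uncommanded motion) ≈ 0.7421.

0.7421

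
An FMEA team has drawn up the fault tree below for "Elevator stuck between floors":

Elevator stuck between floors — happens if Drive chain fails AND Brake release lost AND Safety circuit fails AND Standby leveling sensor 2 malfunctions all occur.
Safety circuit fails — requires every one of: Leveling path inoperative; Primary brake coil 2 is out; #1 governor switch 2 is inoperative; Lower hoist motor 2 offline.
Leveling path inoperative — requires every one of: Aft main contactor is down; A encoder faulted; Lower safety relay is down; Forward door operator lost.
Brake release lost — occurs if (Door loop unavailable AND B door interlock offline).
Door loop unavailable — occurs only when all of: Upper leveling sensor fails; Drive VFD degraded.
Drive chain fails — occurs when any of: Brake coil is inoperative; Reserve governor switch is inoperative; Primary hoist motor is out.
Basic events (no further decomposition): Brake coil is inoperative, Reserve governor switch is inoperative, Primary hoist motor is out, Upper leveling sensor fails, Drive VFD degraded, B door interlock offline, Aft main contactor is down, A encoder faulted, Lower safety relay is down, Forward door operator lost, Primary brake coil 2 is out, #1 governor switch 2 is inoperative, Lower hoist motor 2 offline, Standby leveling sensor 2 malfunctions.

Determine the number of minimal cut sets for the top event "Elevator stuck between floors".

3

Drive chain fails [OR]: union of children's cut sets → 3 cut set(s).
Door loop unavailable [AND]: one cut set from each child combined → 1 × 1 = 1 cut set(s).
Brake release lost [AND]: one cut set from each child combined → 1 × 1 = 1 cut set(s).
Leveling path inoperative [AND]: one cut set from each child combined → 1 × 1 × 1 × 1 = 1 cut set(s).
Safety circuit fails [AND]: one cut set from each child combined → 1 × 1 × 1 × 1 = 1 cut set(s).
Elevator stuck between floors [AND]: one cut set from each child combined → 3 × 1 × 1 × 1 = 3 cut set(s).
Minimal cut sets: {#1 governor switch 2 is inoperative, A encoder faulted, Aft main contactor is down, B door interlock offline, Brake coil is inoperative, Drive VFD degraded, Forward door operator lost, Lower hoist motor 2 offline, Lower safety relay is down, Primary brake coil 2 is out, Standby leveling sensor 2 malfunctions, Upper leveling sensor fails}; {#1 governor switch 2 is inoperative, A encoder faulted, Aft main contactor is down, B door interlock offline, Drive VFD degraded, Forward door operator lost, Lower hoist motor 2 offline, Lower safety relay is down, Primary brake coil 2 is out, Reserve governor switch is inoperative, Standby leveling sensor 2 malfunctions, Upper leveling sensor fails}; {#1 governor switch 2 is inoperative, A encoder faulted, Aft main contactor is down, B door interlock offline, Drive VFD degraded, Forward door operator lost, Lower hoist motor 2 offline, Lower safety relay is down, Primary brake coil 2 is out, Primary hoist motor is out, Standby leveling sensor 2 malfunctions, Upper leveling sensor fails}.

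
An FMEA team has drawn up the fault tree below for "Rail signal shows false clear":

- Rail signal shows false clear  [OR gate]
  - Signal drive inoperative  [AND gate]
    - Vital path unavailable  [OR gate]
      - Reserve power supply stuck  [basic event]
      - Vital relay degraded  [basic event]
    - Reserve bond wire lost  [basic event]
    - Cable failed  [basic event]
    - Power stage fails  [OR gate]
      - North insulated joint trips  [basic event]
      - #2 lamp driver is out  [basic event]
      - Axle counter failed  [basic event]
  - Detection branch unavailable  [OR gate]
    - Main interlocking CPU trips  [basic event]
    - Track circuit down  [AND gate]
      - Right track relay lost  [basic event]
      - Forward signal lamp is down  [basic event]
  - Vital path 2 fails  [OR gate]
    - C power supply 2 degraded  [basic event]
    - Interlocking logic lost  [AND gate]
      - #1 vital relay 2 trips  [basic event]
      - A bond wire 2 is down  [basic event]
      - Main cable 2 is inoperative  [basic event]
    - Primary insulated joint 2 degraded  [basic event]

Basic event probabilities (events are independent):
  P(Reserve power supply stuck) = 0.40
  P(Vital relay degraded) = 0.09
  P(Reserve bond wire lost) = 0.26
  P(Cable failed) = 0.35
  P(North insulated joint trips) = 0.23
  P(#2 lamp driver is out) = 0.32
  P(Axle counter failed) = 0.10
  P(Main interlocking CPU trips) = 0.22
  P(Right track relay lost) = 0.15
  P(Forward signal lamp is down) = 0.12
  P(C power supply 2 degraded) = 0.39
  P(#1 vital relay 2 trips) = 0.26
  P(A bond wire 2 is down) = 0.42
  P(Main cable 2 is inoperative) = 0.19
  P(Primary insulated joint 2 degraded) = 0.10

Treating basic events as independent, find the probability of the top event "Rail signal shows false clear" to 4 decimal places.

P(Vital path unavailable) [OR] = 1 − (1−0.40) × (1−0.09) = 0.454000
P(Power stage fails) [OR] = 1 − (1−0.23) × (1−0.32) × (1−0.10) = 0.528760
P(Signal drive inoperative) [AND] = 0.454000 × 0.26 × 0.35 × 0.528760 = 0.021845
P(Track circuit down) [AND] = 0.15 × 0.12 = 0.018000
P(Detection branch unavailable) [OR] = 1 − (1−0.22) × (1−0.018000) = 0.234040
P(Interlocking logic lost) [AND] = 0.26 × 0.42 × 0.19 = 0.020748
P(Vital path 2 fails) [OR] = 1 − (1−0.39) × (1−0.020748) × (1−0.10) = 0.462391
P(Rail signal shows false clear) [OR] = 1 − (1−0.021845) × (1−0.234040) × (1−0.462391) = 0.597208
Rounded to 4 decimal places: P(Rail signal shows false clear) ≈ 0.5972.

0.5972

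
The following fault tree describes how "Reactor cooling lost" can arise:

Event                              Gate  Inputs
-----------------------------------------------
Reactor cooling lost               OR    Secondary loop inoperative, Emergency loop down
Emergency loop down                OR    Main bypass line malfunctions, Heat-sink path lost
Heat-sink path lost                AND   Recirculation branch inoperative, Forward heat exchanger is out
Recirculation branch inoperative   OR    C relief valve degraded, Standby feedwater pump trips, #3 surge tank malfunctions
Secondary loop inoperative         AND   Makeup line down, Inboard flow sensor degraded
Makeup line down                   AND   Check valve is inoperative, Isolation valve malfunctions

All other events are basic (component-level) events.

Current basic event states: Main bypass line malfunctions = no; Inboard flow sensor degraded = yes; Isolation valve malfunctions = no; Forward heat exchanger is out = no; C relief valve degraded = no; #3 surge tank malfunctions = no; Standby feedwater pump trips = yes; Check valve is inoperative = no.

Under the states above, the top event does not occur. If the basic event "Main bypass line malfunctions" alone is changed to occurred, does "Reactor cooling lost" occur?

Yes

Counterfactual: set "Main bypass line malfunctions" to occurred.
Makeup line down [AND]: Check valve is inoperative=not, Isolation valve malfunctions=not → not all inputs occur → does not occur.
Secondary loop inoperative [AND]: Makeup line down=not, Inboard flow sensor degraded=occurs → not all inputs occur → does not occur.
Recirculation branch inoperative [OR]: C relief valve degraded=not, Standby feedwater pump trips=occurs, #3 surge tank malfunctions=not → at least one input occurs → occurs.
Heat-sink path lost [AND]: Recirculation branch inoperative=occurs, Forward heat exchanger is out=not → not all inputs occur → does not occur.
Emergency loop down [OR]: Main bypass line malfunctions=occurs, Heat-sink path lost=not → at least one input occurs → occurs.
Reactor cooling lost [OR]: Secondary loop inoperative=not, Emergency loop down=occurs → at least one input occurs → occurs.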